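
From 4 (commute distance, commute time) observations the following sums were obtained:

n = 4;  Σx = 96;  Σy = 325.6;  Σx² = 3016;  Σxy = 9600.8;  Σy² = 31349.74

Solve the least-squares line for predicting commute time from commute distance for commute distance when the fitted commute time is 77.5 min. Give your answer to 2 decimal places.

Sxx = Σx² − (Σx)²/n = 3016 − 2304 = 712
Sxy = Σxy − (Σx)(Σy)/n = 9600.8 − 7814.4 = 1786.4
b = Sxy/Sxx = 1786.4/712 = 2.508989
a = ȳ − b·x̄ = 81.4 − 2.508989·24 = 21.184270
Set a + b·x = 77.5: x = (77.5 − 21.184270) / 2.508989 = 22.445589

22.45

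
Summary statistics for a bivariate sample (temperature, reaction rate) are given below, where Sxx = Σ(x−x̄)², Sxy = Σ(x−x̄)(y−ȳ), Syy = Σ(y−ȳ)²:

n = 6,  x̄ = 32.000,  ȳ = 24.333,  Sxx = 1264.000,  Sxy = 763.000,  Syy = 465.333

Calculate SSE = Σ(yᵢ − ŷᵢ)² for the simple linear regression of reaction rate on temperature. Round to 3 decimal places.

b = Sxy/Sxx = 763/1264 = 0.603639
SSE = Syy − b·Sxy = 465.333 − 0.603639·763 = 4.756259

4.756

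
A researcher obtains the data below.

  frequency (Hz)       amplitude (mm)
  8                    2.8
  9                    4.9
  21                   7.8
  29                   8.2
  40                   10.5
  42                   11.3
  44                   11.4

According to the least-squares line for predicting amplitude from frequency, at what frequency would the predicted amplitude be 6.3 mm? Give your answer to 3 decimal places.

n = 7, Σx = 193, Σy = 56.9, Σxy = 1864.3, Σx² = 6727
Sxx = Σx² − (Σx)²/n = 6727 − 5321.285714 = 1405.714286
Sxy = Σxy − (Σx)(Σy)/n = 1864.3 − 1568.814286 = 295.485714
b = Sxy/Sxx = 295.485714/1405.714286 = 0.210203
a = ȳ − b·x̄ = 8.128571 − 0.210203·27.571429 = 2.332967
Set a + b·x = 6.3: x = (6.3 − 2.332967) / 0.210203 = 18.872365

18.872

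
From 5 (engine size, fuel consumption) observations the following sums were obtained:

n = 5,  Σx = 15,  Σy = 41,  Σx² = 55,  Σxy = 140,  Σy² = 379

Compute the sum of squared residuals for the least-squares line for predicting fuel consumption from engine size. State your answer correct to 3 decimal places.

13.900

Sxx = Σx² − (Σx)²/n = 55 − 45 = 10
Sxy = Σxy − (Σx)(Σy)/n = 140 − 123 = 17
Syy = Σy² − (Σy)²/n = 379 − 336.2 = 42.8
b = Sxy/Sxx = 17/10 = 1.7
SSE = Syy − b·Sxy = 42.8 − 1.7·17 = 13.9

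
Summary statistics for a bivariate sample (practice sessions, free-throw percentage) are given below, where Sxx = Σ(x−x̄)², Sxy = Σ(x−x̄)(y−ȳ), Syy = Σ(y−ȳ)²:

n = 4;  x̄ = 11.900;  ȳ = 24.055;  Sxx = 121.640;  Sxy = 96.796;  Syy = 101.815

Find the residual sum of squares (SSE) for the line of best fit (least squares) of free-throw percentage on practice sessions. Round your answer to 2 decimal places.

24.79

b = Sxy/Sxx = 96.796/121.64 = 0.795758
SSE = Syy − b·Sxy = 101.815 − 0.795758·96.796 = 24.788811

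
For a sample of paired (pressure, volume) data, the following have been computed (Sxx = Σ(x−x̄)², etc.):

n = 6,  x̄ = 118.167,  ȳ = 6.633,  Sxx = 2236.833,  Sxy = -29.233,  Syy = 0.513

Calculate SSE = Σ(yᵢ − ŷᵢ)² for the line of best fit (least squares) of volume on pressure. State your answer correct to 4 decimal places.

b = Sxy/Sxx = -29.233/2236.833 = -0.013069
SSE = Syy − b·Sxy = 0.513 − (-0.013069)·(-29.233) = 0.130956

0.1310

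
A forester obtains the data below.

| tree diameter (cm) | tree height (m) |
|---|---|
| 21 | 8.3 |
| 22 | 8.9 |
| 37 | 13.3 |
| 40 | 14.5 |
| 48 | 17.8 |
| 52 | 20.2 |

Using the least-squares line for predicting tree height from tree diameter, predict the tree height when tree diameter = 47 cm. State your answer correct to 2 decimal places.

n = 6, Σx = 220, Σy = 83, Σxy = 3347, Σx² = 8902
Sxx = Σx² − (Σx)²/n = 8902 − 8066.666667 = 835.333333
Sxy = Σxy − (Σx)(Σy)/n = 3347 − 3043.333333 = 303.666667
b = Sxy/Sxx = 303.666667/835.333333 = 0.363528
a = ȳ − b·x̄ = 13.833333 − 0.363528·36.666667 = 0.503990
ŷ(47) = a + b·47 = 0.503990 + 0.363528·47 = 17.589785

17.59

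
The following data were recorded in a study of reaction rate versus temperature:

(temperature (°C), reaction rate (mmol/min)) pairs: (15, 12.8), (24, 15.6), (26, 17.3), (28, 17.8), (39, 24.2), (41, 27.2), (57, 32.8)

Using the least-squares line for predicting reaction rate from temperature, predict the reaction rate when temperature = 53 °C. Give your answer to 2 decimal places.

31.39

n = 7, Σx = 230, Σy = 147.7, Σxy = 5443.2, Σx² = 8712
Sxx = Σx² − (Σx)²/n = 8712 − 7557.142857 = 1154.857143
Sxy = Σxy − (Σx)(Σy)/n = 5443.2 − 4853 = 590.2
b = Sxy/Sxx = 590.2/1154.857143 = 0.511059
a = ȳ − b·x̄ = 21.1 − 0.511059·32.857143 = 4.308065
ŷ(53) = a + b·53 = 4.308065 + 0.511059·53 = 31.394186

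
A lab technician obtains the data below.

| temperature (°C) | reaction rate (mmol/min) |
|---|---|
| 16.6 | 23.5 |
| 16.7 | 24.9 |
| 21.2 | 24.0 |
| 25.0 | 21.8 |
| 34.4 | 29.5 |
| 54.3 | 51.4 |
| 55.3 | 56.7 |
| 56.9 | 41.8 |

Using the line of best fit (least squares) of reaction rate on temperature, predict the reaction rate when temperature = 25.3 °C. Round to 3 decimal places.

27.244

n = 8, Σx = 280.4, Σy = 273.6, Σxy = 11179.48, Σx² = 12056.44
Sxx = Σx² − (Σx)²/n = 12056.44 − 9828.02 = 2228.42
Sxy = Σxy − (Σx)(Σy)/n = 11179.48 − 9589.68 = 1589.8
b = Sxy/Sxx = 1589.8/2228.42 = 0.713420
a = ȳ − b·x̄ = 34.2 − 0.713420·35.05 = 9.194620
ŷ(25.3) = a + b·25.3 = 9.194620 + 0.713420·25.3 = 27.244152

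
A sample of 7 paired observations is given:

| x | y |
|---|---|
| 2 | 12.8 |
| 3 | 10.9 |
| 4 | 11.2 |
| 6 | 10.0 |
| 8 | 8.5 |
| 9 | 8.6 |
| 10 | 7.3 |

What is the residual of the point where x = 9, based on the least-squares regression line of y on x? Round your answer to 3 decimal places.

n = 7, Σx = 42, Σy = 69.3, Σxy = 381.5, Σx² = 310
Sxx = Σx² − (Σx)²/n = 310 − 252 = 58
Sxy = Σxy − (Σx)(Σy)/n = 381.5 − 415.8 = -34.3
b = Sxy/Sxx = -34.3/58 = -0.591379
a = ȳ − b·x̄ = 9.9 − (-0.591379)·6 = 13.448276
ŷ(9) = 13.448276 + (-0.591379)·9 = 8.125862
residual = y − ŷ = 8.6 − 8.125862 = 0.474138

0.474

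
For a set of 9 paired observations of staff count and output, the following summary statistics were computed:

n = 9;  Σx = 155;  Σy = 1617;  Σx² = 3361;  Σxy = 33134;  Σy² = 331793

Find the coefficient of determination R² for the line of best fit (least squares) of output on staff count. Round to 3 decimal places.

0.979

Sxx = Σx² − (Σx)²/n = 3361 − 2669.444444 = 691.555556
Sxy = Σxy − (Σx)(Σy)/n = 33134 − 27848.333333 = 5285.666667
Syy = Σy² − (Σy)²/n = 331793 − 290521 = 41272
R² = Sxy²/(Sxx·Syy) = (5285.666667)²/(691.555556·41272) = 0.978852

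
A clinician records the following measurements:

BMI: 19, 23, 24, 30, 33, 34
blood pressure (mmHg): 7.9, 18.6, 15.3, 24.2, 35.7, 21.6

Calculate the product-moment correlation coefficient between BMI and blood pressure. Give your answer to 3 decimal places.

0.829

n = 6, Σx = 163, Σy = 123.3, Σxy = 3583.6, Σx² = 4611, Σy² = 2969.15
Sxx = Σx² − (Σx)²/n = 4611 − 4428.166667 = 182.833333
Sxy = Σxy − (Σx)(Σy)/n = 3583.6 − 3349.65 = 233.95
Syy = Σy² − (Σy)²/n = 2969.15 − 2533.815 = 435.335
r = Sxy/√(Sxx·Syy) = 233.95/√(79593.749167) = 233.95/282.123642 = 0.829246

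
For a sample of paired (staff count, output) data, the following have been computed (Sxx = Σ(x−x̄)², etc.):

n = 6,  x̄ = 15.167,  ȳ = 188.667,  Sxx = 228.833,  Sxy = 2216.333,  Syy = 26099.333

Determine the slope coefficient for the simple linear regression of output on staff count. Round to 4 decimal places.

b = Sxy/Sxx = 2216.333/228.833 = 9.685373

9.6854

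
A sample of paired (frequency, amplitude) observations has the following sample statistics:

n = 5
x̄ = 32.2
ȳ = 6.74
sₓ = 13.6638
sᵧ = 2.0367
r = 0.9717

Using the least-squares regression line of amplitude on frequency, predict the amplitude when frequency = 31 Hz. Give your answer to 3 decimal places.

b = r · sᵧ/sₓ = 0.9717 · 2.0367/13.6638 = 0.144840
a = ȳ − b·x̄ = 6.74 − 0.144840·32.2 = 2.076160
ŷ(31) = a + b·31 = 2.076160 + 0.144840·31 = 6.566192

6.566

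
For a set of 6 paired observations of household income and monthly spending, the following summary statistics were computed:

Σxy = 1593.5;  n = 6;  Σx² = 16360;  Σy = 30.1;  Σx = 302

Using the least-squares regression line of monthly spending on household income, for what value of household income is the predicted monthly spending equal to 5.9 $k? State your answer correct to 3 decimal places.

63.384

Sxx = Σx² − (Σx)²/n = 16360 − 15200.666667 = 1159.333333
Sxy = Σxy − (Σx)(Σy)/n = 1593.5 − 1515.033333 = 78.466667
b = Sxy/Sxx = 78.466667/1159.333333 = 0.067683
a = ȳ − b·x̄ = 5.016667 − 0.067683·50.333333 = 1.609977
Set a + b·x = 5.9: x = (5.9 − 1.609977) / 0.067683 = 63.384452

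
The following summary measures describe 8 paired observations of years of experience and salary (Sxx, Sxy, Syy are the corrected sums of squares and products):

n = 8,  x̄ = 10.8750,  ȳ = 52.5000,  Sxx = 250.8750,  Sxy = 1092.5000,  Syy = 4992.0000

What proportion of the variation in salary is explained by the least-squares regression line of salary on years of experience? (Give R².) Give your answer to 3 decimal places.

R² = Sxy²/(Sxx·Syy) = (1092.5)²/(250.875·4992) = 0.953040

0.953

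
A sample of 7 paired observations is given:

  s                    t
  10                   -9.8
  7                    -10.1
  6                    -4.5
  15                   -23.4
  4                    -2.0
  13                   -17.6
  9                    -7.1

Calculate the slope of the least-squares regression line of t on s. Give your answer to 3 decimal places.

-1.830

n = 7, Σx = 64, Σy = -74.5, Σxy = -847.4, Σx² = 676
Sxx = Σx² − (Σx)²/n = 676 − 585.142857 = 90.857143
Sxy = Σxy − (Σx)(Σy)/n = -847.4 − (-681.142857) = -166.257143
b = Sxy/Sxx = -166.257143/90.857143 = -1.829874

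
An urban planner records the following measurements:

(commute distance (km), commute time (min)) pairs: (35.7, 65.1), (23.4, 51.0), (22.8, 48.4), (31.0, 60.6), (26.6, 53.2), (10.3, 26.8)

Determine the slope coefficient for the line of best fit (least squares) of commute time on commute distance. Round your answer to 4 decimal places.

n = 6, Σx = 149.8, Σy = 305.1, Σxy = 8190.75, Σx² = 4116.54
Sxx = Σx² − (Σx)²/n = 4116.54 − 3740.006667 = 376.533333
Sxy = Σxy − (Σx)(Σy)/n = 8190.75 − 7617.33 = 573.42
b = Sxy/Sxx = 573.42/376.533333 = 1.522893

1.5229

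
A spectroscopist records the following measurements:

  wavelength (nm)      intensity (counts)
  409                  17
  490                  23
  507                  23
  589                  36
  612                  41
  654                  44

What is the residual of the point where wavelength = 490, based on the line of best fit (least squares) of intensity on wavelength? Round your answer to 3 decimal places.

n = 6, Σx = 3261, Σy = 184, Σxy = 104956, Σx² = 1813611
Sxx = Σx² − (Σx)²/n = 1813611 − 1772353.5 = 41257.5
Sxy = Σxy − (Σx)(Σy)/n = 104956 − 100004 = 4952
b = Sxy/Sxx = 4952/41257.5 = 0.120027
a = ȳ − b·x̄ = 30.666667 − 0.120027·543.5 = -34.567824
ŷ(490) = -34.567824 + 0.120027·490 = 24.245240
residual = y − ŷ = 23 − 24.245240 = -1.245240

-1.245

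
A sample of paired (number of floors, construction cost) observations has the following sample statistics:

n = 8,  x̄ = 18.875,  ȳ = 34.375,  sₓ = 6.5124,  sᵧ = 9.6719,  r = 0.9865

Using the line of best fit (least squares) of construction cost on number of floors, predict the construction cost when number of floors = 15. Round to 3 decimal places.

b = r · sᵧ/sₓ = 0.9865 · 9.6719/6.5124 = 1.465102
a = ȳ − b·x̄ = 34.375 − 1.465102·18.875 = 6.721202
ŷ(15) = a + b·15 = 6.721202 + 1.465102·15 = 28.697730

28.698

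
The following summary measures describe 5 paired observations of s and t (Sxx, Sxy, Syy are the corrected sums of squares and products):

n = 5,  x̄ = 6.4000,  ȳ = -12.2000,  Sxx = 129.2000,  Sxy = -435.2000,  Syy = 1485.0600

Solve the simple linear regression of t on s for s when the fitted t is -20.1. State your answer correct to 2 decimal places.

8.75

b = Sxy/Sxx = -435.2/129.2 = -3.368421
a = ȳ − b·x̄ = -12.2 − (-3.368421)·6.4 = 9.357895
Set a + b·x = -20.1: x = (-20.1 − 9.357895) / (-3.368421) = 8.745313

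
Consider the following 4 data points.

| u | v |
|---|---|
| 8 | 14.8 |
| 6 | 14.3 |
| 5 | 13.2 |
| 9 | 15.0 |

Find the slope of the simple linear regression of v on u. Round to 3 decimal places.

0.410

n = 4, Σx = 28, Σy = 57.3, Σxy = 405.2, Σx² = 206
Sxx = Σx² − (Σx)²/n = 206 − 196 = 10
Sxy = Σxy − (Σx)(Σy)/n = 405.2 − 401.1 = 4.1
b = Sxy/Sxx = 4.1/10 = 0.41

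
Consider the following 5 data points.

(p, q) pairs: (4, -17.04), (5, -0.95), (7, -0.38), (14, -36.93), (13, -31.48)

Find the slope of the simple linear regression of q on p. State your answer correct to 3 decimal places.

n = 5, Σx = 43, Σy = -86.78, Σxy = -1001.83, Σx² = 455
Sxx = Σx² − (Σx)²/n = 455 − 369.8 = 85.2
Sxy = Σxy − (Σx)(Σy)/n = -1001.83 − (-746.308) = -255.522
b = Sxy/Sxx = -255.522/85.2 = -2.999085

-2.999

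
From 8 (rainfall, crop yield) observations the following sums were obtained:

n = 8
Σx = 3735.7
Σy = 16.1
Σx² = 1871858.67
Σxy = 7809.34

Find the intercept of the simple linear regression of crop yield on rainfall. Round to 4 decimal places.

0.9452

Sxx = Σx² − (Σx)²/n = 1871858.67 − 1744431.81125 = 127426.85875
Sxy = Σxy − (Σx)(Σy)/n = 7809.34 − 7518.09625 = 291.24375
b = Sxy/Sxx = 291.24375/127426.85875 = 0.002286
a = ȳ − b·x̄ = 2.0125 − 0.002286·466.9625 = 0.945222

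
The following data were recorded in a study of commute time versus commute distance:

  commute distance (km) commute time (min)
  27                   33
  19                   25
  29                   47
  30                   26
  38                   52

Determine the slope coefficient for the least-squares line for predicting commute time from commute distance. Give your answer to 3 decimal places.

1.356

n = 5, Σx = 143, Σy = 183, Σxy = 5485, Σx² = 4275
Sxx = Σx² − (Σx)²/n = 4275 − 4089.8 = 185.2
Sxy = Σxy − (Σx)(Σy)/n = 5485 − 5233.8 = 251.2
b = Sxy/Sxx = 251.2/185.2 = 1.356371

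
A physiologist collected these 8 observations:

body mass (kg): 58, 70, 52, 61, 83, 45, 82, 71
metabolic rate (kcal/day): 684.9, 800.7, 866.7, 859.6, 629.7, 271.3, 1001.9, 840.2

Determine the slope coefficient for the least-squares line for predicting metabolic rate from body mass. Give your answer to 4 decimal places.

n = 8, Σx = 522, Σy = 5955, Σxy = 399560.8, Σx² = 35368
Sxx = Σx² − (Σx)²/n = 35368 − 34060.5 = 1307.5
Sxy = Σxy − (Σx)(Σy)/n = 399560.8 − 388563.75 = 10997.05
b = Sxy/Sxx = 10997.05/1307.5 = 8.410746

8.4107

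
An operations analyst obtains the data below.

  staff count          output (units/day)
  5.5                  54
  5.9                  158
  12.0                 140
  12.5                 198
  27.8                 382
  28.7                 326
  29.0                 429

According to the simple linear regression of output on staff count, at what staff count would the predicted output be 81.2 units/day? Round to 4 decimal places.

n = 7, Σx = 121.4, Σy = 1687, Σxy = 37801, Σx² = 2802.84
Sxx = Σx² − (Σx)²/n = 2802.84 − 2105.422857 = 697.417143
Sxy = Σxy − (Σx)(Σy)/n = 37801 − 29257.4 = 8543.6
b = Sxy/Sxx = 8543.6/697.417143 = 12.250344
a = ȳ − b·x̄ = 241 − 12.250344·17.342857 = 28.544032
Set a + b·x = 81.2: x = (81.2 − 28.544032) / 12.250344 = 4.298326

4.2983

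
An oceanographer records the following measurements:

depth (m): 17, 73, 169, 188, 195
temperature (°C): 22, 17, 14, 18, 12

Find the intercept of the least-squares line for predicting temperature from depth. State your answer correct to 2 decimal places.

n = 5, Σx = 642, Σy = 83, Σxy = 9705, Σx² = 107548
Sxx = Σx² − (Σx)²/n = 107548 − 82432.8 = 25115.2
Sxy = Σxy − (Σx)(Σy)/n = 9705 − 10657.2 = -952.2
b = Sxy/Sxx = -952.2/25115.2 = -0.037913
a = ȳ − b·x̄ = 16.6 − (-0.037913)·128.4 = 21.468067

21.47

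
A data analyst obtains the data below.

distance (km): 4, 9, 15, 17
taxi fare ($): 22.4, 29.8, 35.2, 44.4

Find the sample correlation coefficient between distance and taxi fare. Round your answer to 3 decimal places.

0.961

n = 4, Σx = 45, Σy = 131.8, Σxy = 1640.6, Σx² = 611, Σy² = 4600.2
Sxx = Σx² − (Σx)²/n = 611 − 506.25 = 104.75
Sxy = Σxy − (Σx)(Σy)/n = 1640.6 − 1482.75 = 157.85
Syy = Σy² − (Σy)²/n = 4600.2 − 4342.81 = 257.39
r = Sxy/√(Sxx·Syy) = 157.85/√(26961.6025) = 157.85/164.199886 = 0.961328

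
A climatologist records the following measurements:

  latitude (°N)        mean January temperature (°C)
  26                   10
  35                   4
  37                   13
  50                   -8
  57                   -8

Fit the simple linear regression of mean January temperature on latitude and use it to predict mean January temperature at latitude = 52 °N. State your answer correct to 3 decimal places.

-5.432

n = 5, Σx = 205, Σy = 11, Σxy = 25, Σx² = 9019
Sxx = Σx² − (Σx)²/n = 9019 − 8405 = 614
Sxy = Σxy − (Σx)(Σy)/n = 25 − 451 = -426
b = Sxy/Sxx = -426/614 = -0.693811
a = ȳ − b·x̄ = 2.2 − (-0.693811)·41 = 30.646254
ŷ(52) = a + b·52 = 30.646254 + (-0.693811)·52 = -5.431922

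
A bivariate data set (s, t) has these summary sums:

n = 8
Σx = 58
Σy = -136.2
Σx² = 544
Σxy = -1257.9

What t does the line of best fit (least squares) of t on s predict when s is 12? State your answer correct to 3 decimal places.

Sxx = Σx² − (Σx)²/n = 544 − 420.5 = 123.5
Sxy = Σxy − (Σx)(Σy)/n = -1257.9 − (-987.45) = -270.45
b = Sxy/Sxx = -270.45/123.5 = -2.189879
a = ȳ − b·x̄ = -17.025 − (-2.189879)·7.25 = -1.148381
ŷ(12) = a + b·12 = -1.148381 + (-2.189879)·12 = -27.426923

-27.427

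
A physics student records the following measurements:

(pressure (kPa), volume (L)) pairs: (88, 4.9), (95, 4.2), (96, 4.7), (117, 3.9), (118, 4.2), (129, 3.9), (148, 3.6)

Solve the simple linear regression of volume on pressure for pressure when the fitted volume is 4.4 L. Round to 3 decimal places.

n = 7, Σx = 791, Σy = 29.4, Σxy = 3269.2, Σx² = 92143
Sxx = Σx² − (Σx)²/n = 92143 − 89383 = 2760
Sxy = Σxy − (Σx)(Σy)/n = 3269.2 − 3322.2 = -53
b = Sxy/Sxx = -53/2760 = -0.019203
a = ȳ − b·x̄ = 4.2 − (-0.019203)·113 = 6.369928
Set a + b·x = 4.4: x = (4.4 − 6.369928) / (-0.019203) = 102.584906

102.585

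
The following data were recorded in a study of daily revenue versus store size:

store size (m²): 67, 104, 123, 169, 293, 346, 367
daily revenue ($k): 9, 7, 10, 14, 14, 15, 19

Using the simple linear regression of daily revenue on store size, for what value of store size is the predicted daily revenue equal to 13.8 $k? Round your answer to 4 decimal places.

250.8771

n = 7, Σx = 1469, Σy = 88, Σxy = 21192, Σx² = 399249
Sxx = Σx² − (Σx)²/n = 399249 − 308280.142857 = 90968.857143
Sxy = Σxy − (Σx)(Σy)/n = 21192 − 18467.428571 = 2724.571429
b = Sxy/Sxx = 2724.571429/90968.857143 = 0.029951
a = ȳ − b·x̄ = 12.571429 − 0.029951·209.857143 = 6.286082
Set a + b·x = 13.8: x = (13.8 − 6.286082) / 0.029951 = 250.877076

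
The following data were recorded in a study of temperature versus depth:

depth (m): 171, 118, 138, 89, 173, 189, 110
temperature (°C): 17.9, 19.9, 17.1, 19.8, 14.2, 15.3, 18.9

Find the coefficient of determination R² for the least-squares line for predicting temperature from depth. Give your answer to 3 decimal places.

n = 7, Σx = 988, Σy = 123.1, Σxy = 16958.4, Σx² = 147880, Σy² = 2193.81
Sxx = Σx² − (Σx)²/n = 147880 − 139449.142857 = 8430.857143
Sxy = Σxy − (Σx)(Σy)/n = 16958.4 − 17374.685714 = -416.285714
Syy = Σy² − (Σy)²/n = 2193.81 − 2164.801429 = 29.008571
R² = Sxy²/(Sxx·Syy) = (-416.285714)²/(8430.857143·29.008571) = 0.708574

0.709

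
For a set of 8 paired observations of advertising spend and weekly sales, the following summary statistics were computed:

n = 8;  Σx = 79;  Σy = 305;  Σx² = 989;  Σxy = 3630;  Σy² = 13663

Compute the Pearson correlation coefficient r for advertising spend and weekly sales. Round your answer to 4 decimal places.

Sxx = Σx² − (Σx)²/n = 989 − 780.125 = 208.875
Sxy = Σxy − (Σx)(Σy)/n = 3630 − 3011.875 = 618.125
Syy = Σy² − (Σy)²/n = 13663 − 11628.125 = 2034.875
r = Sxy/√(Sxx·Syy) = 618.125/√(425034.515625) = 618.125/651.946712 = 0.948122

0.9481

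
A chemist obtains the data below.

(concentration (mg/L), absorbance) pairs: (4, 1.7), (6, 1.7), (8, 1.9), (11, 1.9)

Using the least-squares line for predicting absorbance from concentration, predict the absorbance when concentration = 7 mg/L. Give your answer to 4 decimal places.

n = 4, Σx = 29, Σy = 7.2, Σxy = 53.1, Σx² = 237
Sxx = Σx² − (Σx)²/n = 237 − 210.25 = 26.75
Sxy = Σxy − (Σx)(Σy)/n = 53.1 − 52.2 = 0.9
b = Sxy/Sxx = 0.9/26.75 = 0.033645
a = ȳ − b·x̄ = 1.8 − 0.033645·7.25 = 1.556075
ŷ(7) = a + b·7 = 1.556075 + 0.033645·7 = 1.791589

1.7916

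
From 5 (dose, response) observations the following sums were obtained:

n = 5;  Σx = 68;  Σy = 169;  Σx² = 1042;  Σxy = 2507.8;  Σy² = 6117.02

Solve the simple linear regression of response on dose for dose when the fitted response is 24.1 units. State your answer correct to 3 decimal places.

8.171

Sxx = Σx² − (Σx)²/n = 1042 − 924.8 = 117.2
Sxy = Σxy − (Σx)(Σy)/n = 2507.8 − 2298.4 = 209.4
b = Sxy/Sxx = 209.4/117.2 = 1.786689
a = ȳ − b·x̄ = 33.8 − 1.786689·13.6 = 9.501024
Set a + b·x = 24.1: x = (24.1 − 9.501024) / 1.786689 = 8.170965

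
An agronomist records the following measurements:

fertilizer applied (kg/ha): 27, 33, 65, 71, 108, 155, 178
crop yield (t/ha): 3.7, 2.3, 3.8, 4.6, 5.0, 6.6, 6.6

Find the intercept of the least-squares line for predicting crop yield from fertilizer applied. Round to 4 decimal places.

n = 7, Σx = 637, Σy = 32.6, Σxy = 3487.2, Σx² = 78457
Sxx = Σx² − (Σx)²/n = 78457 − 57967 = 20490
Sxy = Σxy − (Σx)(Σy)/n = 3487.2 − 2966.6 = 520.6
b = Sxy/Sxx = 520.6/20490 = 0.025408
a = ȳ − b·x̄ = 4.657143 − 0.025408·91 = 2.345059

2.3451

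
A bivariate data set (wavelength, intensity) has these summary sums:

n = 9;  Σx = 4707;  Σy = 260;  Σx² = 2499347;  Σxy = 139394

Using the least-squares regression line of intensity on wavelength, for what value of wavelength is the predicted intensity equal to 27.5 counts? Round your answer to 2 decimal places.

507.71

Sxx = Σx² − (Σx)²/n = 2499347 − 2461761 = 37586
Sxy = Σxy − (Σx)(Σy)/n = 139394 − 135980 = 3414
b = Sxy/Sxx = 3414/37586 = 0.090832
a = ȳ − b·x̄ = 28.888889 − 0.090832·523 = -18.616086
Set a + b·x = 27.5: x = (27.5 − (-18.616086)) / 0.090832 = 507.709204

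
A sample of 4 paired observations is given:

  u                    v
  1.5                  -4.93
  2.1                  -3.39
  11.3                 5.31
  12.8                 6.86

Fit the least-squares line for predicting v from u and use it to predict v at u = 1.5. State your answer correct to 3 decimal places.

-4.476

n = 4, Σx = 27.7, Σy = 3.85, Σxy = 133.297, Σx² = 298.19
Sxx = Σx² − (Σx)²/n = 298.19 − 191.8225 = 106.3675
Sxy = Σxy − (Σx)(Σy)/n = 133.297 − 26.66125 = 106.63575
b = Sxy/Sxx = 106.63575/106.3675 = 1.002522
a = ȳ − b·x̄ = 0.9625 − 1.002522·6.925 = -5.979964
ŷ(1.5) = a + b·1.5 = -5.979964 + 1.002522·1.5 = -4.476181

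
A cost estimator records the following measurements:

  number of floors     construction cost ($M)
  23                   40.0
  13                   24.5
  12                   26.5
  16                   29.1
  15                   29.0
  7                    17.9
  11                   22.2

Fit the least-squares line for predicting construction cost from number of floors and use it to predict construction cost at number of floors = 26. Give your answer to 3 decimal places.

n = 7, Σx = 97, Σy = 189.2, Σxy = 2826.6, Σx² = 1493
Sxx = Σx² − (Σx)²/n = 1493 − 1344.142857 = 148.857143
Sxy = Σxy − (Σx)(Σy)/n = 2826.6 − 2621.771429 = 204.828571
b = Sxy/Sxx = 204.828571/148.857143 = 1.376008
a = ȳ − b·x̄ = 27.028571 − 1.376008·13.857143 = 7.961036
ŷ(26) = a + b·26 = 7.961036 + 1.376008·26 = 43.737236

43.737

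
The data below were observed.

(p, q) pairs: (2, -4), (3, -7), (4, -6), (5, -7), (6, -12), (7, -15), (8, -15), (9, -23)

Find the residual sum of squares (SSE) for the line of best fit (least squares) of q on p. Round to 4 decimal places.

n = 8, Σx = 44, Σy = -89, Σxy = -592, Σx² = 284, Σy² = 1273
Sxx = Σx² − (Σx)²/n = 284 − 242 = 42
Sxy = Σxy − (Σx)(Σy)/n = -592 − (-489.5) = -102.5
Syy = Σy² − (Σy)²/n = 1273 − 990.125 = 282.875
b = Sxy/Sxx = -102.5/42 = -2.440476
SSE = Syy − b·Sxy = 282.875 − (-2.440476)·(-102.5) = 32.726190

32.7262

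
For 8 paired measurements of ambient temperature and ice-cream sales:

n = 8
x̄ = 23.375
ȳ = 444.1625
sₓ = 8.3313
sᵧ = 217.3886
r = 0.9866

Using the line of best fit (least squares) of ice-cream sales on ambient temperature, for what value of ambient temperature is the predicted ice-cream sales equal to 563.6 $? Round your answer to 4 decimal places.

b = r · sᵧ/sₓ = 0.9866 · 217.3886/8.3313 = 25.743353
a = ȳ − b·x̄ = 444.1625 − 25.743353·23.375 = -157.588365
Set a + b·x = 563.6: x = (563.6 − (-157.588365)) / 25.743353 = 28.014547

28.0145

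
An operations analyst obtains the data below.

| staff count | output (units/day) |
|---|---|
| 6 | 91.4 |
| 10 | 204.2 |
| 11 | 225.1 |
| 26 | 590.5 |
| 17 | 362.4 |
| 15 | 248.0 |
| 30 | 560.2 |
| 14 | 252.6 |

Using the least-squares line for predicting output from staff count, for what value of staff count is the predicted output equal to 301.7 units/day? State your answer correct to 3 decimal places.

15.410

n = 8, Σx = 129, Σy = 2534.4, Σxy = 50642.7, Σx² = 2543
Sxx = Σx² − (Σx)²/n = 2543 − 2080.125 = 462.875
Sxy = Σxy − (Σx)(Σy)/n = 50642.7 − 40867.2 = 9775.5
b = Sxy/Sxx = 9775.5/462.875 = 21.119093
a = ȳ − b·x̄ = 316.8 − 21.119093·16.125 = -23.745369
Set a + b·x = 301.7: x = (301.7 − (-23.745369)) / 21.119093 = 15.410007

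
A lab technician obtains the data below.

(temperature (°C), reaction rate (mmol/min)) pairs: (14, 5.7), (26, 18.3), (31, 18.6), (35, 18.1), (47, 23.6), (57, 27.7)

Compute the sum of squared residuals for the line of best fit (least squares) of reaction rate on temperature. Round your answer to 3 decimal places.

30.157

n = 6, Σx = 210, Σy = 112, Σxy = 4453.8, Σx² = 8516, Σy² = 2365.2
Sxx = Σx² − (Σx)²/n = 8516 − 7350 = 1166
Sxy = Σxy − (Σx)(Σy)/n = 4453.8 − 3920 = 533.8
Syy = Σy² − (Σy)²/n = 2365.2 − 2090.666667 = 274.533333
b = Sxy/Sxx = 533.8/1166 = 0.457804
SSE = Syy − b·Sxy = 274.533333 − 0.457804·533.8 = 30.157313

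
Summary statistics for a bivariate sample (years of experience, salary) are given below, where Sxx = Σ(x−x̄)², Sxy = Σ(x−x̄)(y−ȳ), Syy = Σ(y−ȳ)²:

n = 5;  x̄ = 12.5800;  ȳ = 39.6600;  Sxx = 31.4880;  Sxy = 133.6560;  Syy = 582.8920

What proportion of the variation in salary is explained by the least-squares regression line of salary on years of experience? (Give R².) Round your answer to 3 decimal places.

0.973

R² = Sxy²/(Sxx·Syy) = (133.656)²/(31.488·582.892) = 0.973293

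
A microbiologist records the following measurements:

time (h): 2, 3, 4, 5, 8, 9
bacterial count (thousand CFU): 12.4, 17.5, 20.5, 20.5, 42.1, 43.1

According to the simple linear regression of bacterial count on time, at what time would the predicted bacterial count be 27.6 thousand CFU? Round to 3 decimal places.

n = 6, Σx = 31, Σy = 156.1, Σxy = 986.5, Σx² = 199
Sxx = Σx² − (Σx)²/n = 199 − 160.166667 = 38.833333
Sxy = Σxy − (Σx)(Σy)/n = 986.5 − 806.516667 = 179.983333
b = Sxy/Sxx = 179.983333/38.833333 = 4.634764
a = ȳ − b·x̄ = 26.016667 − 4.634764·5.166667 = 2.070386
Set a + b·x = 27.6: x = (27.6 − 2.070386) / 4.634764 = 5.508288

5.508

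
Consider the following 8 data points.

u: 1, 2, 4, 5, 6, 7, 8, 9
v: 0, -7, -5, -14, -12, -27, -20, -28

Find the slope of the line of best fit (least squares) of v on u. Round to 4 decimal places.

n = 8, Σx = 42, Σy = -113, Σxy = -777, Σx² = 276
Sxx = Σx² − (Σx)²/n = 276 − 220.5 = 55.5
Sxy = Σxy − (Σx)(Σy)/n = -777 − (-593.25) = -183.75
b = Sxy/Sxx = -183.75/55.5 = -3.310811

-3.3108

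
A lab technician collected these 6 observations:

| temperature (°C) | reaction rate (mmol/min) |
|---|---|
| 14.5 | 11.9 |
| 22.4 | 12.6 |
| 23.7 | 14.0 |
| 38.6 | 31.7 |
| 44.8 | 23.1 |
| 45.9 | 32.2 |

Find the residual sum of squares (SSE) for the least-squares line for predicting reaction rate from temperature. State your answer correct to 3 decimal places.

n = 6, Σx = 189.9, Σy = 125.5, Σxy = 4523.07, Σx² = 6877.51, Σy² = 3071.71
Sxx = Σx² − (Σx)²/n = 6877.51 − 6010.335 = 867.175
Sxy = Σxy − (Σx)(Σy)/n = 4523.07 − 3972.075 = 550.995
Syy = Σy² − (Σy)²/n = 3071.71 − 2625.041667 = 446.668333
b = Sxy/Sxx = 550.995/867.175 = 0.635391
SSE = Syy − b·Sxy = 446.668333 − 0.635391·550.995 = 96.571190

96.571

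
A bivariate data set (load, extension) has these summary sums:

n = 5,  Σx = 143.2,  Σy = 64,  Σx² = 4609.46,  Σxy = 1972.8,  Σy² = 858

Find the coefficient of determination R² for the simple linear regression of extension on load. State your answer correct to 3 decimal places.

Sxx = Σx² − (Σx)²/n = 4609.46 − 4101.248 = 508.212
Sxy = Σxy − (Σx)(Σy)/n = 1972.8 − 1832.96 = 139.84
Syy = Σy² − (Σy)²/n = 858 − 819.2 = 38.8
R² = Sxy²/(Sxx·Syy) = (139.84)²/(508.212·38.8) = 0.991713

0.992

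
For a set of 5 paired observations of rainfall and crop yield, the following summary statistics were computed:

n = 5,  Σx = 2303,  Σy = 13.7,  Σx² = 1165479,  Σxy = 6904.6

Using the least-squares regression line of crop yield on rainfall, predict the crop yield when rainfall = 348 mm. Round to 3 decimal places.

2.101

Sxx = Σx² − (Σx)²/n = 1165479 − 1060761.8 = 104717.2
Sxy = Σxy − (Σx)(Σy)/n = 6904.6 − 6310.22 = 594.38
b = Sxy/Sxx = 594.38/104717.2 = 0.005676
a = ȳ − b·x̄ = 2.74 − 0.005676·460.6 = 0.125612
ŷ(348) = a + b·348 = 0.125612 + 0.005676·348 = 2.100877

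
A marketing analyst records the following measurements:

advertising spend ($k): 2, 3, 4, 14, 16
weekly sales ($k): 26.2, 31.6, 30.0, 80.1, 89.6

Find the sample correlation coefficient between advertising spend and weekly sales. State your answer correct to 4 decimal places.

0.9969

n = 5, Σx = 39, Σy = 257.5, Σxy = 2822.2, Σx² = 481, Σy² = 17029.17
Sxx = Σx² − (Σx)²/n = 481 − 304.2 = 176.8
Sxy = Σxy − (Σx)(Σy)/n = 2822.2 − 2008.5 = 813.7
Syy = Σy² − (Σy)²/n = 17029.17 − 13261.25 = 3767.92
r = Sxy/√(Sxx·Syy) = 813.7/√(666168.256) = 813.7/816.191311 = 0.996948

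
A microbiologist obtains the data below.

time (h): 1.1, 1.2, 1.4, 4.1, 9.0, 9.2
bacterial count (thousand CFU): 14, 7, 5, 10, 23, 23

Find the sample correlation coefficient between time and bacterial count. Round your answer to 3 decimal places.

0.893

n = 6, Σx = 26, Σy = 82, Σxy = 490.4, Σx² = 187.06, Σy² = 1428
Sxx = Σx² − (Σx)²/n = 187.06 − 112.666667 = 74.393333
Sxy = Σxy − (Σx)(Σy)/n = 490.4 − 355.333333 = 135.066667
Syy = Σy² − (Σy)²/n = 1428 − 1120.666667 = 307.333333
r = Sxy/√(Sxx·Syy) = 135.066667/√(22863.551111) = 135.066667/151.206981 = 0.893257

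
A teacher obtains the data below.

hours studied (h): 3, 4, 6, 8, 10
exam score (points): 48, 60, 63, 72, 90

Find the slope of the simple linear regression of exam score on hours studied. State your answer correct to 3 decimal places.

5.287

n = 5, Σx = 31, Σy = 333, Σxy = 2238, Σx² = 225
Sxx = Σx² − (Σx)²/n = 225 − 192.2 = 32.8
Sxy = Σxy − (Σx)(Σy)/n = 2238 − 2064.6 = 173.4
b = Sxy/Sxx = 173.4/32.8 = 5.286585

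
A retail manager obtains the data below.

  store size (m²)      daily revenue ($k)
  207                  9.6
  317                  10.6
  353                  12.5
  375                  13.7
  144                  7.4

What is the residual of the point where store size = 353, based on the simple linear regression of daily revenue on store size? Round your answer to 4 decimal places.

n = 5, Σx = 1396, Σy = 53.8, Σxy = 15963, Σx² = 429308
Sxx = Σx² − (Σx)²/n = 429308 − 389763.2 = 39544.8
Sxy = Σxy − (Σx)(Σy)/n = 15963 − 15020.96 = 942.04
b = Sxy/Sxx = 942.04/39544.8 = 0.023822
a = ȳ − b·x̄ = 10.76 − 0.023822·279.2 = 4.108871
ŷ(353) = 4.108871 + 0.023822·353 = 12.518071
residual = y − ŷ = 12.5 − 12.518071 = -0.018071

-0.0181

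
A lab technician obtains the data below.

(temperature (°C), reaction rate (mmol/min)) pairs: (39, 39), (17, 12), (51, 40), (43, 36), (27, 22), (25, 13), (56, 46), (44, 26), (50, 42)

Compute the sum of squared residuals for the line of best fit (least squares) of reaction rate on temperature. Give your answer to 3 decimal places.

191.827

n = 9, Σx = 352, Σy = 276, Σxy = 12052, Σx² = 15186, Σy² = 9770
Sxx = Σx² − (Σx)²/n = 15186 − 13767.111111 = 1418.888889
Sxy = Σxy − (Σx)(Σy)/n = 12052 − 10794.666667 = 1257.333333
Syy = Σy² − (Σy)²/n = 9770 − 8464 = 1306
b = Sxy/Sxx = 1257.333333/1418.888889 = 0.886139
SSE = Syy − b·Sxy = 1306 − 0.886139·1257.333333 = 191.827408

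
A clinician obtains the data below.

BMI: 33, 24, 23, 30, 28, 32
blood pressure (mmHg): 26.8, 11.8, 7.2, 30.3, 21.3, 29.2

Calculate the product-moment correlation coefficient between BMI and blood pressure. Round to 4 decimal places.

n = 6, Σx = 170, Σy = 126.6, Σxy = 3773, Σx² = 4902, Σy² = 3133.74
Sxx = Σx² − (Σx)²/n = 4902 − 4816.666667 = 85.333333
Sxy = Σxy − (Σx)(Σy)/n = 3773 − 3587 = 186
Syy = Σy² − (Σy)²/n = 3133.74 − 2671.26 = 462.48
r = Sxy/√(Sxx·Syy) = 186/√(39464.96) = 186/198.657897 = 0.936283

0.9363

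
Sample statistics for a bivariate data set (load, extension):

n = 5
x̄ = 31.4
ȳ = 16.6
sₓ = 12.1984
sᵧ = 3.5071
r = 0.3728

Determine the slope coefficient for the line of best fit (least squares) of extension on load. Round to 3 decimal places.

b = r · sᵧ/sₓ = 0.3728 · 3.5071/12.1984 = 0.107182

0.107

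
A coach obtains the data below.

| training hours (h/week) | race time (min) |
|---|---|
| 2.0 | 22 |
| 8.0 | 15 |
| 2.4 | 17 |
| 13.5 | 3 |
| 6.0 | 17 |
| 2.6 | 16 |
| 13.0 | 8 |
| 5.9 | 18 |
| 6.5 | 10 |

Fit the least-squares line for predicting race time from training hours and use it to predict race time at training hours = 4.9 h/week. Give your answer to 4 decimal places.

n = 9, Σx = 59.9, Σy = 126, Σxy = 664.1, Σx² = 544.83
Sxx = Σx² − (Σx)²/n = 544.83 − 398.667778 = 146.162222
Sxy = Σxy − (Σx)(Σy)/n = 664.1 − 838.6 = -174.5
b = Sxy/Sxx = -174.5/146.162222 = -1.193879
a = ȳ − b·x̄ = 14 − (-1.193879)·6.655556 = 21.945928
ŷ(4.9) = a + b·4.9 = 21.945928 + (-1.193879)·4.9 = 16.095921

16.0959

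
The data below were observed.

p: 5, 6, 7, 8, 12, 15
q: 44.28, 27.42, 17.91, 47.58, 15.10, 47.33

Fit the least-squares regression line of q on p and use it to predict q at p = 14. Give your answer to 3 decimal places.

34.635

n = 6, Σx = 53, Σy = 199.62, Σxy = 1783.08, Σx² = 543
Sxx = Σx² − (Σx)²/n = 543 − 468.166667 = 74.833333
Sxy = Σxy − (Σx)(Σy)/n = 1783.08 − 1763.31 = 19.77
b = Sxy/Sxx = 19.77/74.833333 = 0.264187
a = ȳ − b·x̄ = 33.27 − 0.264187·8.833333 = 30.936347
ŷ(14) = a + b·14 = 30.936347 + 0.264187·14 = 34.634967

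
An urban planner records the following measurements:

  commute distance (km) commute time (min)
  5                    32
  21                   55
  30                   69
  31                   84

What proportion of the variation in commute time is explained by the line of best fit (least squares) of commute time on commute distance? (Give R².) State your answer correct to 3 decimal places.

n = 4, Σx = 87, Σy = 240, Σxy = 5989, Σx² = 2327, Σy² = 15866
Sxx = Σx² − (Σx)²/n = 2327 − 1892.25 = 434.75
Sxy = Σxy − (Σx)(Σy)/n = 5989 − 5220 = 769
Syy = Σy² − (Σy)²/n = 15866 − 14400 = 1466
R² = Sxy²/(Sxx·Syy) = (769)²/(434.75·1466) = 0.927853

0.928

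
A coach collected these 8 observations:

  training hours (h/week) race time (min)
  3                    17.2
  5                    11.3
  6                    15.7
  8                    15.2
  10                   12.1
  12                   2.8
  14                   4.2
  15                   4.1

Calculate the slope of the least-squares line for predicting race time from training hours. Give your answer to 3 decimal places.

-1.166

n = 8, Σx = 73, Σy = 82.6, Σxy = 598.8, Σx² = 799
Sxx = Σx² − (Σx)²/n = 799 − 666.125 = 132.875
Sxy = Σxy − (Σx)(Σy)/n = 598.8 − 753.725 = -154.925
b = Sxy/Sxx = -154.925/132.875 = -1.165945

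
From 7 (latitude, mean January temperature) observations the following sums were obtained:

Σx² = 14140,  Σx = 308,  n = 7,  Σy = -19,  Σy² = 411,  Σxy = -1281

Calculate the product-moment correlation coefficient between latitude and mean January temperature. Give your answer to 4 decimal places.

-0.9680

Sxx = Σx² − (Σx)²/n = 14140 − 13552 = 588
Sxy = Σxy − (Σx)(Σy)/n = -1281 − (-836) = -445
Syy = Σy² − (Σy)²/n = 411 − 51.571429 = 359.428571
r = Sxy/√(Sxx·Syy) = -445/√(211344) = -445/459.721655 = -0.967977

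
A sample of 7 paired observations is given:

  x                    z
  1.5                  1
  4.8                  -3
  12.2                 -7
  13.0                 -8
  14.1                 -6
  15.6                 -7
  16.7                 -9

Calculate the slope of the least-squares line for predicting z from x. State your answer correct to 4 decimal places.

-0.5697

n = 7, Σx = 77.9, Σy = -39, Σxy = -546.4, Σx² = 1064.19
Sxx = Σx² − (Σx)²/n = 1064.19 − 866.915714 = 197.274286
Sxy = Σxy − (Σx)(Σy)/n = -546.4 − (-434.014286) = -112.385714
b = Sxy/Sxx = -112.385714/197.274286 = -0.569693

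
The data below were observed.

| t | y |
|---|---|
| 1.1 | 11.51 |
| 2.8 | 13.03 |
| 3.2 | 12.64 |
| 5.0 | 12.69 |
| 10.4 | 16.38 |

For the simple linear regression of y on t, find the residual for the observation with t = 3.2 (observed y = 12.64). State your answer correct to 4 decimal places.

n = 5, Σx = 22.5, Σy = 66.25, Σxy = 323.395, Σx² = 152.45
Sxx = Σx² − (Σx)²/n = 152.45 − 101.25 = 51.2
Sxy = Σxy − (Σx)(Σy)/n = 323.395 − 298.125 = 25.27
b = Sxy/Sxx = 25.27/51.2 = 0.493555
a = ȳ − b·x̄ = 13.25 − 0.493555·4.5 = 11.029004
ŷ(3.2) = 11.029004 + 0.493555·3.2 = 12.608379
residual = y − ŷ = 12.64 − 12.608379 = 0.031621

0.0316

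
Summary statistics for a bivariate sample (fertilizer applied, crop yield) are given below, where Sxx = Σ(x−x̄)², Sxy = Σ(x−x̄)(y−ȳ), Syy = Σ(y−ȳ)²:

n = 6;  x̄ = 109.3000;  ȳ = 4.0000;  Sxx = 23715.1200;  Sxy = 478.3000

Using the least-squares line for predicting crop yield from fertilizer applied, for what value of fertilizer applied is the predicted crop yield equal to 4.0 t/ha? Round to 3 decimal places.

109.300

b = Sxy/Sxx = 478.3/23715.12 = 0.020169
a = ȳ − b·x̄ = 4 − 0.020169·109.3 = 1.795576
Set a + b·x = 4.0: x = (4.0 − 1.795576) / 0.020169 = 109.3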